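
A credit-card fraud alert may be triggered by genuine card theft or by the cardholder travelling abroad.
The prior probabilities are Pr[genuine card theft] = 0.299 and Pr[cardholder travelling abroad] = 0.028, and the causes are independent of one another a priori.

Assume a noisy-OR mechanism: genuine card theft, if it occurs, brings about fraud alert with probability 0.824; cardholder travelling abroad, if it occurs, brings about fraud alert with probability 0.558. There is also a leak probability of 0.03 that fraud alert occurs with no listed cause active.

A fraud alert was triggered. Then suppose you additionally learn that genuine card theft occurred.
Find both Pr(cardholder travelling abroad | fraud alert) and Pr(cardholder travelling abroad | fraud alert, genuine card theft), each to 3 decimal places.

Under noisy-OR, P(fraud alert | causes) = 1 − (1−0.03)·∏(1−qᵢ) over the active causes.
P(fraud alert) = 0.03×0.701×0.972 + 0.57126×0.701×0.028 + 0.82928×0.299×0.972 + 0.924542×0.299×0.028 = 0.020441 + 0.011213 + 0.241012 + 0.007740 = 0.280406
The cardholder travelling abroad-present share is 0.011213 + 0.007740 = 0.018953.
Hence the posterior is 0.018953/0.280406 ≈ 0.068.

Now condition on the additional information:
Enumerate both values of cardholder travelling abroad and weight by the priors:
  P(fraud alert | genuine card theft) = 0.82928·0.972 + 0.924542·0.028
        = 0.806060 + 0.025887 = 0.831947
The terms with cardholder travelling abroad present sum to 0.025887, so
  P(cardholder travelling abroad | fraud alert, genuine card theft) = 0.025887 / 0.831947 ≈ 0.031
This is intercausal reasoning (explaining away): once genuine card theft accounts for the fraud alert, cardholder travelling abroad becomes less likely.

Pr(cardholder travelling abroad | fraud alert) ≈ 0.068; Pr(cardholder travelling abroad | fraud alert, genuine card theft) ≈ 0.031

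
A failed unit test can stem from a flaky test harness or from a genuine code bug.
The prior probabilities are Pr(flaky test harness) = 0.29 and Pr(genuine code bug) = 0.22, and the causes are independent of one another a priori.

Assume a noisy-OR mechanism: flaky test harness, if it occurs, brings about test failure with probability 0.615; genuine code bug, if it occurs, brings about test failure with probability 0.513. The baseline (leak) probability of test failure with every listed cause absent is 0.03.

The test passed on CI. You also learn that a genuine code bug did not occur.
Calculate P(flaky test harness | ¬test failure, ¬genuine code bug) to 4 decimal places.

Under noisy-OR, P(test failure | causes) = 1 − (1−0.03)·∏(1−qᵢ) over the active causes.
Weight on flaky test harness=true, given the evidence: 0.37345·0.29 = 0.108300
Denominator P(¬test failure | ¬genuine code bug): 0.97·0.71 + 0.37345·0.29 = 0.797000
P(flaky test harness | ¬test failure, ¬genuine code bug) = 0.108300/0.797000 ≈ 0.1359

P(flaky test harness | ¬test failure, ¬genuine code bug) ≈ 0.1359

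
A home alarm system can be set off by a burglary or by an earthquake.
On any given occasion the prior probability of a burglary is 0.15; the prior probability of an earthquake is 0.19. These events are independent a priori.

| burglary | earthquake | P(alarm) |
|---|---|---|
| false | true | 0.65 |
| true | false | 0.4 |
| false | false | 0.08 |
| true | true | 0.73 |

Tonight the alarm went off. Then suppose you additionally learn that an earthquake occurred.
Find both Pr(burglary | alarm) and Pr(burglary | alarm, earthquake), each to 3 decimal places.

Pr(burglary | alarm) ≈ 0.302; Pr(burglary | alarm, earthquake) ≈ 0.165

Sum P(alarm|·) weighted by the priors over the 4 (burglary, earthquake) configurations:
  P(alarm) = 0.08×0.85×0.81 + 0.65×0.85×0.19 + 0.4×0.15×0.81 + 0.73×0.15×0.19
        = 0.055080 + 0.104975 + 0.048600 + 0.020805 = 0.229460
Configurations with burglary contribute 0.069405, so
  P(burglary | alarm) = 0.069405 / 0.229460 ≈ 0.302

With the extra evidence:
Weight on burglary=true, given the evidence: 0.73*0.15 = 0.109500
Denominator P(alarm | earthquake): 0.65*0.85 + 0.73*0.15 = 0.662000
Posterior = 0.109500 / 0.662000 ≈ 0.165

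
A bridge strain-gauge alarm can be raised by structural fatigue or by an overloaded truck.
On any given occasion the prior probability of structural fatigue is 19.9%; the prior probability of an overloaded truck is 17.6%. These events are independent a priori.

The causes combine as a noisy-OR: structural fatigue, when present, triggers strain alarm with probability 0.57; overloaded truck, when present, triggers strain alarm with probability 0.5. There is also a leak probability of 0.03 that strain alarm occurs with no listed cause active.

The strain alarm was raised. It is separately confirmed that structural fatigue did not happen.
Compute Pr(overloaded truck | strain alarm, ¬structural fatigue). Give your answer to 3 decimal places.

Pr(overloaded truck | strain alarm, ¬structural fatigue) ≈ 0.786

Under noisy-OR, P(strain alarm | causes) = 1 − (1−0.03)·∏(1−qᵢ) over the active causes.
For the numerator, keep only overloaded truck=true terms: 0.515×0.176 = 0.090640
The normalizing constant is 0.03×0.824 + 0.515×0.176 = 0.115360
P(overloaded truck | strain alarm, ¬structural fatigue) = 0.090640/0.115360 ≈ 0.786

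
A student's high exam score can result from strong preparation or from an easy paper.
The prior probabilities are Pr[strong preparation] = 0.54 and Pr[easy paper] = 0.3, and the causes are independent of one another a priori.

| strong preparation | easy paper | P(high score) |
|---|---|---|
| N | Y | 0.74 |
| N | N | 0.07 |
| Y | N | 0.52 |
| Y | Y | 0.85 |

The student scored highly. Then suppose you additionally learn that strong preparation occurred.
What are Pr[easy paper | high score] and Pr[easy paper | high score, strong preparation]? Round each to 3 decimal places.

Pr[easy paper | high score] ≈ 0.523; Pr[easy paper | high score, strong preparation] ≈ 0.412

Sum P(high score|·) weighted by the priors over the 4 (strong preparation, easy paper) configurations:
  P(high score) = 0.07*0.46*0.7 + 0.74*0.46*0.3 + 0.52*0.54*0.7 + 0.85*0.54*0.3
        = 0.022540 + 0.102120 + 0.196560 + 0.137700 = 0.458920
The terms with easy paper present sum to 0.239820, so
  P(easy paper | high score) = 0.239820 / 0.458920 ≈ 0.523

Now also conditioning on strong preparation=true:
Enumerate both values of easy paper and weight by the priors:
  P(high score | strong preparation) = 0.52×0.7 + 0.85×0.3
        = 0.364000 + 0.255000 = 0.619000
Keeping only the easy paper-present terms gives 0.255000, so
  P(easy paper | high score, strong preparation) = 0.255000 / 0.619000 ≈ 0.412
Conditioning on strong preparation lowers the posterior on easy paper: the classic explaining-away effect in a common-effect structure.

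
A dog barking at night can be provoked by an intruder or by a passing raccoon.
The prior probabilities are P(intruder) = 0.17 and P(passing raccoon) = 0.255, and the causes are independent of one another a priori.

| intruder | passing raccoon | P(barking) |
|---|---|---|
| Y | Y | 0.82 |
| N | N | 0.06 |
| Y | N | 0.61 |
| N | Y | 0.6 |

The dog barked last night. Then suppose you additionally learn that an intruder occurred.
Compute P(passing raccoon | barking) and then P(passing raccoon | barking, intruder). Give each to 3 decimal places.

P(passing raccoon | barking) ≈ 0.587; P(passing raccoon | barking, intruder) ≈ 0.315

Numerator (weight on configurations with passing raccoon): 0.126990 + 0.035547 = 0.162537
Normalizer over all consistent configurations: 0.06·0.83·0.745 + 0.6·0.83·0.255 + 0.61·0.17·0.745 + 0.82·0.17·0.255 = 0.276895
Posterior = 0.162537 / 0.276895 ≈ 0.587

Now condition on the additional information:
P(barking | intruder) = 0.61*0.745 + 0.82*0.255 = 0.454450 + 0.209100 = 0.663550
Of this, 0.209100 comes from 0.82*0.255 (the passing raccoon=true cases).
So P(passing raccoon | barking, intruder) = 0.209100/0.663550 ≈ 0.315.
This is intercausal reasoning (explaining away): once intruder accounts for the barking, passing raccoon becomes less likely.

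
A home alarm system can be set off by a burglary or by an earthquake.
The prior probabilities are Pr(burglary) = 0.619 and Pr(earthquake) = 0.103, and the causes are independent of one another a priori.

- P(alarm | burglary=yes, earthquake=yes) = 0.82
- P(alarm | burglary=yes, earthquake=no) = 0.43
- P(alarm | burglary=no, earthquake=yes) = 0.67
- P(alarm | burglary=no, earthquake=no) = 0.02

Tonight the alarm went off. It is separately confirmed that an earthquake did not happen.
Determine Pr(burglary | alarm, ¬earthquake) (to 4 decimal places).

Pr(burglary | alarm, ¬earthquake) ≈ 0.9722

P(alarm | ¬earthquake) = 0.02·0.381 + 0.43·0.619 = 0.007620 + 0.266170 = 0.273790
Of this, 0.266170 comes from 0.43·0.619 (the burglary=true cases).
P(burglary | alarm, ¬earthquake) = 0.266170 / 0.273790 ≈ 0.9722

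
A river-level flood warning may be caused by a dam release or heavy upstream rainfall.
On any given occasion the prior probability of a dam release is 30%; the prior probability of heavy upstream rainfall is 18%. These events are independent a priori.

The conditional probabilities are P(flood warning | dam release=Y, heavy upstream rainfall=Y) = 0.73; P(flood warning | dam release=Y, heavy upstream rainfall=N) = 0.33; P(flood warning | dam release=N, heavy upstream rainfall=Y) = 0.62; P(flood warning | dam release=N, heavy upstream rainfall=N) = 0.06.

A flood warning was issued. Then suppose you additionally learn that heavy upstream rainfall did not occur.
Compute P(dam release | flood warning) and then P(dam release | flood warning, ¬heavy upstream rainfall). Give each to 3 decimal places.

Numerator (weight on configurations with dam release): 0.081180 + 0.039420 = 0.120600
The normalizing constant is 0.06×0.7×0.82 + 0.62×0.7×0.18 + 0.33×0.3×0.82 + 0.73×0.3×0.18 = 0.233160
Posterior = 0.120600 / 0.233160 ≈ 0.517

Now also conditioning on heavy upstream rainfall≠true:
Weight on dam release=true, given the evidence: 0.33·0.3 = 0.099000
Normalizer over all consistent configurations: 0.06·0.7 + 0.33·0.3 = 0.141000
Posterior = 0.099000 / 0.141000 ≈ 0.702
Ruling out heavy upstream rainfall raises the posterior on dam release — the flip side of explaining away.

P(dam release | flood warning) ≈ 0.517; P(dam release | flood warning, ¬heavy upstream rainfall) ≈ 0.702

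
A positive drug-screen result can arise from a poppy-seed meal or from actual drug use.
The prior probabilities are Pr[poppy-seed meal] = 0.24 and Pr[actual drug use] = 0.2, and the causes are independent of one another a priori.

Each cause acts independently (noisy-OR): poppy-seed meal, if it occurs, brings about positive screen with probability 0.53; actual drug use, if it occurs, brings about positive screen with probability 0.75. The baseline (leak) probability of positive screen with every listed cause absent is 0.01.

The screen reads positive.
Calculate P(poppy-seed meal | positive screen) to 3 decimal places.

Under noisy-OR, P(positive screen | causes) = 1 − (1−0.01)·∏(1−qᵢ) over the active causes.
Weight on poppy-seed meal=true, given the evidence: 0.102662 + 0.042416 = 0.145078
The normalizing constant is 0.01*0.76*0.8 + 0.7525*0.76*0.2 + 0.5347*0.24*0.8 + 0.883675*0.24*0.2 = 0.265538
Posterior = 0.145078 / 0.265538 ≈ 0.546

P(poppy-seed meal | positive screen) ≈ 0.546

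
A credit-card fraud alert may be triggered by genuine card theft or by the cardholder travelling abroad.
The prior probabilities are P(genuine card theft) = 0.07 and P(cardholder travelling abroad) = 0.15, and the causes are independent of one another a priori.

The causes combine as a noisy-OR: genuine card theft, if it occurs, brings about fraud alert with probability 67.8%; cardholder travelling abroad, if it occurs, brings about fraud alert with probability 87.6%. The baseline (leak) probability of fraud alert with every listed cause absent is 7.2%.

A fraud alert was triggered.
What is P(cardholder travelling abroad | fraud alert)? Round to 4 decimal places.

P(cardholder travelling abroad | fraud alert) ≈ 0.5752

Under noisy-OR, P(fraud alert | causes) = 1 − (1−0.072)·∏(1−qᵢ) over the active causes.
Enumerate the 4 (genuine card theft, cardholder travelling abroad) configurations and weight by the priors:
  P(fraud alert) = 0.072×0.93×0.85 + 0.884928×0.93×0.15 + 0.701184×0.07×0.85 + 0.962947×0.07×0.15
        = 0.056916 + 0.123447 + 0.041720 + 0.010111 = 0.232194
Configurations with cardholder travelling abroad contribute 0.133558, so
  P(cardholder travelling abroad | fraud alert) = 0.133558 / 0.232194 ≈ 0.5752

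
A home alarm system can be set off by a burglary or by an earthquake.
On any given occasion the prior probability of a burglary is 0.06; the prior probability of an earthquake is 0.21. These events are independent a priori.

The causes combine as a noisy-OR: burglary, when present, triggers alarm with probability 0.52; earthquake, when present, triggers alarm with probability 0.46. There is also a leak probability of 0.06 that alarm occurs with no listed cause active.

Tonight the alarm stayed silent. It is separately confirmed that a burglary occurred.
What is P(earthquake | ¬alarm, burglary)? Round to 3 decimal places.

Under noisy-OR, P(alarm | causes) = 1 − (1−0.06)·∏(1−qᵢ) over the active causes.
P(¬alarm | burglary) = 0.4512*0.79 + 0.243648*0.21 = 0.356448 + 0.051166 = 0.407614
The earthquake-present share is 0.243648*0.21 = 0.051166.
Hence the posterior is 0.051166/0.407614 ≈ 0.126.

P(earthquake | ¬alarm, burglary) ≈ 0.126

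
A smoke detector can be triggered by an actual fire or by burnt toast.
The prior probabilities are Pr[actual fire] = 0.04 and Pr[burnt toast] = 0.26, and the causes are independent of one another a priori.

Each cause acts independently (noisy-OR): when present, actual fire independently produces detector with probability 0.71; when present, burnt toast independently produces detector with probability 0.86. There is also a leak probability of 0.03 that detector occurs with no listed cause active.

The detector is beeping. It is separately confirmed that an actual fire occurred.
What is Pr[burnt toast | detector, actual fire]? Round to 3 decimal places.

Pr[burnt toast | detector, actual fire] ≈ 0.320

Under noisy-OR, P(detector | causes) = 1 − (1−0.03)·∏(1−qᵢ) over the active causes.
Enumerate both values of burnt toast and weight by the priors:
  P(detector | actual fire) = 0.7187·0.74 + 0.960618·0.26
        = 0.531838 + 0.249761 = 0.781599
Keeping only the burnt toast-present terms gives 0.249761, so
  P(burnt toast | detector, actual fire) = 0.249761 / 0.781599 ≈ 0.320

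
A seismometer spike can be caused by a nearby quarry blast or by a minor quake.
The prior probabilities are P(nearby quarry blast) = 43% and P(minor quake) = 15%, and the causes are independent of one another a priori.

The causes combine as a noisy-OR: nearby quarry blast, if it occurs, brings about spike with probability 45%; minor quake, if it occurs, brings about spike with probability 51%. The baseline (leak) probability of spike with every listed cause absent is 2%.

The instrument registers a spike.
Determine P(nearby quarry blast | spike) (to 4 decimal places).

P(nearby quarry blast | spike) ≈ 0.7996

Under noisy-OR, P(spike | causes) = 1 − (1−0.02)·∏(1−qᵢ) over the active causes.
Sum P(spike|·) weighted by the priors over the 4 (nearby quarry blast, minor quake) configurations:
  P(spike) = 0.02*0.57*0.85 + 0.5198*0.57*0.15 + 0.461*0.43*0.85 + 0.73589*0.43*0.15
        = 0.009690 + 0.044443 + 0.168496 + 0.047465 = 0.270094
The terms with nearby quarry blast present sum to 0.215961, so
  P(nearby quarry blast | spike) = 0.215961 / 0.270094 ≈ 0.7996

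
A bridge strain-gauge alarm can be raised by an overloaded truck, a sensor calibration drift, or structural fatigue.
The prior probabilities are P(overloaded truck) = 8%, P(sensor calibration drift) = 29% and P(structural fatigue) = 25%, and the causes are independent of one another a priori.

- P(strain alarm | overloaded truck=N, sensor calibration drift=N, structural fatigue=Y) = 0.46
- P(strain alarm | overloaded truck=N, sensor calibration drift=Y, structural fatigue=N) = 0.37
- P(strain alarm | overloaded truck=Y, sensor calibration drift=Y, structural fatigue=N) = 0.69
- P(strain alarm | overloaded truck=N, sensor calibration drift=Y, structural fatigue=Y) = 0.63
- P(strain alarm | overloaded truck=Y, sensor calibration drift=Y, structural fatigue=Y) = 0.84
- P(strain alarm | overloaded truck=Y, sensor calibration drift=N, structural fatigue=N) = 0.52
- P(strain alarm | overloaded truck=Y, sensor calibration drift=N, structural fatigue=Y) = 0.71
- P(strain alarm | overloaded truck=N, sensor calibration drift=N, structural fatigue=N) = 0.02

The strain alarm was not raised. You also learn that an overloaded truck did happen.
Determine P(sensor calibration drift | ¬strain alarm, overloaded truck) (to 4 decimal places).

P(sensor calibration drift | ¬strain alarm, overloaded truck) ≈ 0.2047

P(¬strain alarm | overloaded truck) = 0.48·0.71·0.75 + 0.29·0.71·0.25 + 0.31·0.29·0.75 + 0.16·0.29·0.25 = 0.255600 + 0.051475 + 0.067425 + 0.011600 = 0.386100
Of this, 0.079025 comes from 0.067425 + 0.011600 (the sensor calibration drift=true cases).
P(sensor calibration drift | ¬strain alarm, overloaded truck) = 0.079025 / 0.386100 ≈ 0.2047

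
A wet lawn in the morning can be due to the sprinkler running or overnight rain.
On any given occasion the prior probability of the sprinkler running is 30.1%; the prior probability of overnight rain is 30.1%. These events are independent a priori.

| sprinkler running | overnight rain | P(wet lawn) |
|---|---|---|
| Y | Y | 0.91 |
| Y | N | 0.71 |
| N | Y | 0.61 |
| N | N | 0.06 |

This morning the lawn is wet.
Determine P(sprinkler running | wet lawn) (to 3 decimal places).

P(wet lawn) = 0.06×0.699×0.699 + 0.61×0.699×0.301 + 0.71×0.301×0.699 + 0.91×0.301×0.301 = 0.029316 + 0.128343 + 0.149383 + 0.082447 = 0.389489
The sprinkler running-present share is 0.149383 + 0.082447 = 0.231830.
P(sprinkler running | wet lawn) = 0.231830 / 0.389489 ≈ 0.595

P(sprinkler running | wet lawn) ≈ 0.595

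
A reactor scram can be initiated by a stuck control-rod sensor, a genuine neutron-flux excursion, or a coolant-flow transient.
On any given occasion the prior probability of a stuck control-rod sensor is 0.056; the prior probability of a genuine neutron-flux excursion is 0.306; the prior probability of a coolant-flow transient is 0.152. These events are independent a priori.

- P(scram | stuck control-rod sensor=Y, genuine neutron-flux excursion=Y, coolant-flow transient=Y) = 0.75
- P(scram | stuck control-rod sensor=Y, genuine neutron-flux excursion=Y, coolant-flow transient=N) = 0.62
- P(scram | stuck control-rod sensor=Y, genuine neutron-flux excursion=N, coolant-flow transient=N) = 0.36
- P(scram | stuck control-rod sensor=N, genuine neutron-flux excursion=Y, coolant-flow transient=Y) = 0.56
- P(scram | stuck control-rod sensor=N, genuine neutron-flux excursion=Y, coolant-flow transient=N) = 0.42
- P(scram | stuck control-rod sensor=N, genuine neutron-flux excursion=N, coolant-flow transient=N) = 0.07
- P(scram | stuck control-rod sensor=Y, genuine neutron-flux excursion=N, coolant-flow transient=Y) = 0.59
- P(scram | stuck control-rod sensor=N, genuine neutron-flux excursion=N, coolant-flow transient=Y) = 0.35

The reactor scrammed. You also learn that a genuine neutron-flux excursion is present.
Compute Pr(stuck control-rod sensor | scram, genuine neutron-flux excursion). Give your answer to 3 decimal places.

Numerator (weight on configurations with stuck control-rod sensor): 0.029443 + 0.006384 = 0.035827
Normalizer over all consistent configurations: 0.42×0.944×0.848 + 0.56×0.944×0.152 + 0.62×0.056×0.848 + 0.75×0.056×0.152 = 0.452395
Posterior = 0.035827 / 0.452395 ≈ 0.079

Pr(stuck control-rod sensor | scram, genuine neutron-flux excursion) ≈ 0.079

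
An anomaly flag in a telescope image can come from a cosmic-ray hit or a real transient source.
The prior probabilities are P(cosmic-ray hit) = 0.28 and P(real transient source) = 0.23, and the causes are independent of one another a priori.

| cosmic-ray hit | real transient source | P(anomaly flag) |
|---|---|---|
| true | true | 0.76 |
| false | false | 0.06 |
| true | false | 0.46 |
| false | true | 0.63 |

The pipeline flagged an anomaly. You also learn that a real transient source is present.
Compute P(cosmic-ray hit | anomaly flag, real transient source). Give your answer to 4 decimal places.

P(cosmic-ray hit | anomaly flag, real transient source) ≈ 0.3193

Enumerate both values of cosmic-ray hit and weight by the priors:
  P(anomaly flag | real transient source) = 0.63×0.72 + 0.76×0.28
        = 0.453600 + 0.212800 = 0.666400
Keeping only the cosmic-ray hit-present terms gives 0.212800, so
  P(cosmic-ray hit | anomaly flag, real transient source) = 0.212800 / 0.666400 ≈ 0.3193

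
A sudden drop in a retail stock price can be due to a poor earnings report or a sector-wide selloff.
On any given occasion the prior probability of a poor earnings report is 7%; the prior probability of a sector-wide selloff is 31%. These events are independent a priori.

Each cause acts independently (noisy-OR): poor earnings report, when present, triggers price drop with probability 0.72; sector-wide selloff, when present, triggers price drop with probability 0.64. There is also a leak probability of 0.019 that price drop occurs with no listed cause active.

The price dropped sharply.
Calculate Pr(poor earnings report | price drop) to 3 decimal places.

Under noisy-OR, P(price drop | causes) = 1 − (1−0.019)·∏(1−qᵢ) over the active causes.
Weight on poor earnings report=true, given the evidence: 0.035033 + 0.019554 = 0.054587
The normalizing constant is 0.019*0.93*0.69 + 0.64684*0.93*0.31 + 0.72532*0.07*0.69 + 0.901115*0.07*0.31 = 0.253263
Posterior = 0.054587 / 0.253263 ≈ 0.216

Pr(poor earnings report | price drop) ≈ 0.216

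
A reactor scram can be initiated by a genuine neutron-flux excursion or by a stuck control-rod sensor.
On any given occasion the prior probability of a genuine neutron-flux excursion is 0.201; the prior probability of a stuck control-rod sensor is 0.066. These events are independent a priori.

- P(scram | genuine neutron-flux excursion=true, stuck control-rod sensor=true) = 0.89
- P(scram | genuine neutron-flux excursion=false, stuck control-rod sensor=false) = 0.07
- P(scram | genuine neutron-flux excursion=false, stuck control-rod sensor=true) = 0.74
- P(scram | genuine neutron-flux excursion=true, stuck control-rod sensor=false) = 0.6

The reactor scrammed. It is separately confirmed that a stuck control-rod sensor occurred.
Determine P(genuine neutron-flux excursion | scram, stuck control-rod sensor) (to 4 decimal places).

By total probability over both values of genuine neutron-flux excursion:
  P(scram | stuck control-rod sensor) = 0.74·0.799 + 0.89·0.201
        = 0.591260 + 0.178890 = 0.770150
Keeping only the genuine neutron-flux excursion-present terms gives 0.178890, so
  P(genuine neutron-flux excursion | scram, stuck control-rod sensor) = 0.178890 / 0.770150 ≈ 0.2323

P(genuine neutron-flux excursion | scram, stuck control-rod sensor) ≈ 0.2323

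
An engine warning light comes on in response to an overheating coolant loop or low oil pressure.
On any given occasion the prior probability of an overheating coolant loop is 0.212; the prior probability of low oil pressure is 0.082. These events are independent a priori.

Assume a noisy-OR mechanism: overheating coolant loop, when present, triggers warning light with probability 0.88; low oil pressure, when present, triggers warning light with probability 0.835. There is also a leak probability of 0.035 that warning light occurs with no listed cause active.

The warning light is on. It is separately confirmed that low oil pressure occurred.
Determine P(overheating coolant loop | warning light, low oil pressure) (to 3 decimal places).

Under noisy-OR, P(warning light | causes) = 1 − (1−0.035)·∏(1−qᵢ) over the active causes.
P(warning light | low oil pressure) = 0.840775×0.788 + 0.980893×0.212 = 0.662531 + 0.207949 = 0.870480
Restricting to configurations with overheating coolant loop present: 0.980893×0.212 = 0.207949.
P(overheating coolant loop | warning light, low oil pressure) = 0.207949 / 0.870480 ≈ 0.239

P(overheating coolant loop | warning light, low oil pressure) ≈ 0.239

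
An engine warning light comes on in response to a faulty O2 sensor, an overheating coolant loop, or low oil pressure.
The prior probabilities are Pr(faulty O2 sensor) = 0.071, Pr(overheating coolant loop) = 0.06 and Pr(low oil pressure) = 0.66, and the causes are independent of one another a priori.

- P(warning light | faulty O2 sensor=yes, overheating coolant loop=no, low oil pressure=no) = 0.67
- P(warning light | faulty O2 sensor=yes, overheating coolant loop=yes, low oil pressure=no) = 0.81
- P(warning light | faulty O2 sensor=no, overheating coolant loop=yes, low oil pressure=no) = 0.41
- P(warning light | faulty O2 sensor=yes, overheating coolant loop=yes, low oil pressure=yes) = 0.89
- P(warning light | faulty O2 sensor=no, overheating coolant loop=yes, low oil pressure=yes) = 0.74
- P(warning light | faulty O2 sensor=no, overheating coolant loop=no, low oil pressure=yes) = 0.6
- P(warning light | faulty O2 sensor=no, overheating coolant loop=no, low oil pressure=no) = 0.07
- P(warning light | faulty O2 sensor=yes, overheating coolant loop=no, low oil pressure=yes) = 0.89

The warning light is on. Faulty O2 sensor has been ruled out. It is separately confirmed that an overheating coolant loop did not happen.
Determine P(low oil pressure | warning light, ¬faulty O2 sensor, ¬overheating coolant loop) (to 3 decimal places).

Enumerate both values of low oil pressure and weight by the priors:
  P(warning light | ¬faulty O2 sensor, ¬overheating coolant loop) = 0.07×0.34 + 0.6×0.66
        = 0.023800 + 0.396000 = 0.419800
Configurations with low oil pressure contribute 0.396000, so
  P(low oil pressure | warning light, ¬faulty O2 sensor, ¬overheating coolant loop) = 0.396000 / 0.419800 ≈ 0.943

P(low oil pressure | warning light, ¬faulty O2 sensor, ¬overheating coolant loop) ≈ 0.943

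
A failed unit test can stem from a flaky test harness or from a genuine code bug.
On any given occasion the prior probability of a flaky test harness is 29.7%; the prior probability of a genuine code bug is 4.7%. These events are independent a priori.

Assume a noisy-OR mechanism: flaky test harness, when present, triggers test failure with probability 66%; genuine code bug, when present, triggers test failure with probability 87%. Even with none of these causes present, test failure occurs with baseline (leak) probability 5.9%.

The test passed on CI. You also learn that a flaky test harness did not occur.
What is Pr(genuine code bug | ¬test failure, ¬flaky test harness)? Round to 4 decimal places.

Under noisy-OR, P(test failure | causes) = 1 − (1−0.059)·∏(1−qᵢ) over the active causes.
Numerator (weight on configurations with genuine code bug): 0.12233×0.047 = 0.005750
Denominator P(¬test failure | ¬flaky test harness): 0.941×0.953 + 0.12233×0.047 = 0.902523
Posterior = 0.005750 / 0.902523 ≈ 0.0064

Pr(genuine code bug | ¬test failure, ¬flaky test harness) ≈ 0.0064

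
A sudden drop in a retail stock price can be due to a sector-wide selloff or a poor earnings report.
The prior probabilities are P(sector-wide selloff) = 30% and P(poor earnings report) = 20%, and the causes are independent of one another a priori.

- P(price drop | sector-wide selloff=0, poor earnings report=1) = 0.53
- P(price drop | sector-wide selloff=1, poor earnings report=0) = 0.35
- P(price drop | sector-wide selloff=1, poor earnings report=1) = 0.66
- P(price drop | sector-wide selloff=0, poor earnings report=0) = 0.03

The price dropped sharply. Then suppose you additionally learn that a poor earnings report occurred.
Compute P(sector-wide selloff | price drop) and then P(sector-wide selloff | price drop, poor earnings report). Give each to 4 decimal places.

P(sector-wide selloff | price drop) ≈ 0.5760; P(sector-wide selloff | price drop, poor earnings report) ≈ 0.3480

Weight on sector-wide selloff=true, given the evidence: 0.084000 + 0.039600 = 0.123600
Denominator P(price drop): 0.03×0.7×0.8 + 0.53×0.7×0.2 + 0.35×0.3×0.8 + 0.66×0.3×0.2 = 0.214600
Posterior = 0.123600 / 0.214600 ≈ 0.5760

Now also conditioning on poor earnings report=true:
P(price drop | poor earnings report) = 0.53×0.7 + 0.66×0.3 = 0.371000 + 0.198000 = 0.569000
Of this, 0.198000 comes from 0.66×0.3 (the sector-wide selloff=true cases).
P(sector-wide selloff | price drop, poor earnings report) = 0.198000 / 0.569000 ≈ 0.3480
The drop from 0.5760 to 0.3480 is the explaining-away (discounting) effect.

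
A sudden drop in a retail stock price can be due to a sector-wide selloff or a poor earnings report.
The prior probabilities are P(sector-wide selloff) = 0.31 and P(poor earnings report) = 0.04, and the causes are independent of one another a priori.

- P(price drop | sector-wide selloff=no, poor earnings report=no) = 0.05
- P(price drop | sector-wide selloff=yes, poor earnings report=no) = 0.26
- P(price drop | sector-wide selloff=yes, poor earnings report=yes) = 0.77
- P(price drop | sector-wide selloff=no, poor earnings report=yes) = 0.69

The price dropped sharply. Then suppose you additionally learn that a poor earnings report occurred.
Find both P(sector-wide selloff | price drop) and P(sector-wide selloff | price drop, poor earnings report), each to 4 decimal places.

Numerator (weight on configurations with sector-wide selloff): 0.077376 + 0.009548 = 0.086924
The normalizing constant is 0.05×0.69×0.96 + 0.69×0.69×0.04 + 0.26×0.31×0.96 + 0.77×0.31×0.04 = 0.139088
Posterior = 0.086924 / 0.139088 ≈ 0.6250

Now condition on the additional information:
Sum P(price drop|·) weighted by the priors over both values of sector-wide selloff:
  P(price drop | poor earnings report) = 0.69*0.69 + 0.77*0.31
        = 0.476100 + 0.238700 = 0.714800
Configurations with sector-wide selloff contribute 0.238700, so
  P(sector-wide selloff | price drop, poor earnings report) = 0.238700 / 0.714800 ≈ 0.3339
— poor earnings report explains away the evidence for sector-wide selloff.

P(sector-wide selloff | price drop) ≈ 0.6250; P(sector-wide selloff | price drop, poor earnings report) ≈ 0.3339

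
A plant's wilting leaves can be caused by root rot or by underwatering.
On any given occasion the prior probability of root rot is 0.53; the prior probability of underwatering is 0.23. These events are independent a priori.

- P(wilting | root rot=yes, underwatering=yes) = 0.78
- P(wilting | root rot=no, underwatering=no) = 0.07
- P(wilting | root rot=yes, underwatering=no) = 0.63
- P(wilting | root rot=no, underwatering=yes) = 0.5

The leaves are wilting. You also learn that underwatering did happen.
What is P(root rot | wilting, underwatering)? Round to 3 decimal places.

For the numerator, keep only root rot=true terms: 0.78*0.53 = 0.413400
The normalizing constant is 0.5*0.47 + 0.78*0.53 = 0.648400
Posterior = 0.413400 / 0.648400 ≈ 0.638

P(root rot | wilting, underwatering) ≈ 0.638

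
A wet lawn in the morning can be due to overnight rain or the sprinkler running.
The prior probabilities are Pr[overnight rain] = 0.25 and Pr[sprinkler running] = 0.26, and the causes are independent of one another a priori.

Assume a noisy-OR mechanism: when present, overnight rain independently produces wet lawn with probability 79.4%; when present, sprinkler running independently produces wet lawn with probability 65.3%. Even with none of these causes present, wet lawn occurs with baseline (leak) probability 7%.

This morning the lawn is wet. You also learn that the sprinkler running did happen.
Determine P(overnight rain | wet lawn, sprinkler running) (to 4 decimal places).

Under noisy-OR, P(wet lawn | causes) = 1 − (1−0.07)·∏(1−qᵢ) over the active causes.
By total probability over both values of overnight rain:
  P(wet lawn | sprinkler running) = 0.67729·0.75 + 0.933522·0.25
        = 0.507967 + 0.233380 = 0.741347
Keeping only the overnight rain-present terms gives 0.233380, so
  P(overnight rain | wet lawn, sprinkler running) = 0.233380 / 0.741347 ≈ 0.3148

P(overnight rain | wet lawn, sprinkler running) ≈ 0.3148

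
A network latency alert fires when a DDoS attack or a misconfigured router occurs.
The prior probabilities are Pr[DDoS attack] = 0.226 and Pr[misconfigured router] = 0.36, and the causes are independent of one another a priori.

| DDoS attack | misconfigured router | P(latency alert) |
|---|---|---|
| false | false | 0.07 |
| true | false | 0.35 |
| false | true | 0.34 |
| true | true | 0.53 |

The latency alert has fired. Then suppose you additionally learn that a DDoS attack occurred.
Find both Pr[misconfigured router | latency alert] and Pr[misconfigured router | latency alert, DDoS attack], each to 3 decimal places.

Numerator (weight on configurations with misconfigured router): 0.094738 + 0.043121 = 0.137859
The normalizing constant is 0.07*0.774*0.64 + 0.34*0.774*0.36 + 0.35*0.226*0.64 + 0.53*0.226*0.36 = 0.223158
Posterior = 0.137859 / 0.223158 ≈ 0.618

Now also conditioning on DDoS attack=true:
P(latency alert | DDoS attack) = 0.35*0.64 + 0.53*0.36 = 0.224000 + 0.190800 = 0.414800
Of this, 0.190800 comes from 0.53*0.36 (the misconfigured router=true cases).
Hence the posterior is 0.190800/0.414800 ≈ 0.460.

Pr[misconfigured router | latency alert] ≈ 0.618; Pr[misconfigured router | latency alert, DDoS attack] ≈ 0.460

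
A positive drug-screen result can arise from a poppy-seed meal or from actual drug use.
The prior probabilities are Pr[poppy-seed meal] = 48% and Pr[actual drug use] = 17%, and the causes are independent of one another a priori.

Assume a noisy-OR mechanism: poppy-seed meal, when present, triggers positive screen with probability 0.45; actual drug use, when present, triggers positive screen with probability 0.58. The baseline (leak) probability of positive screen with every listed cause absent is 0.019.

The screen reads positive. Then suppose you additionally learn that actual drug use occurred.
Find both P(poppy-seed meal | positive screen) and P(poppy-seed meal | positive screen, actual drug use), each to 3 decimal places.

P(poppy-seed meal | positive screen) ≈ 0.804; P(poppy-seed meal | positive screen, actual drug use) ≈ 0.548

Under noisy-OR, P(positive screen | causes) = 1 − (1−0.019)·∏(1−qᵢ) over the active causes.
P(positive screen) = 0.019*0.52*0.83 + 0.58798*0.52*0.17 + 0.46045*0.48*0.83 + 0.773389*0.48*0.17 = 0.008200 + 0.051977 + 0.183443 + 0.063109 = 0.306729
The poppy-seed meal-present share is 0.183443 + 0.063109 = 0.246552.
P(poppy-seed meal | positive screen) = 0.246552 / 0.306729 ≈ 0.804

With the extra evidence:
Numerator (weight on configurations with poppy-seed meal): 0.773389*0.48 = 0.371227
Normalizer over all consistent configurations: 0.58798*0.52 + 0.773389*0.48 = 0.676977
P(poppy-seed meal | positive screen, actual drug use) = 0.371227/0.676977 ≈ 0.548
— actual drug use explains away the evidence for poppy-seed meal.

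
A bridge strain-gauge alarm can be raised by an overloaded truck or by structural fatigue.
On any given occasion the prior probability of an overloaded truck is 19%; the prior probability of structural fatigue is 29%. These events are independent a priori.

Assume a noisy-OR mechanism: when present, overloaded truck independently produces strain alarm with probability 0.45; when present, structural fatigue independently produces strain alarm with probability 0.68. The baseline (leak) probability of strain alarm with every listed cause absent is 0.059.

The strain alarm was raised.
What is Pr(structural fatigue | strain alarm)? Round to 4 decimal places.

Under noisy-OR, P(strain alarm | causes) = 1 − (1−0.059)·∏(1−qᵢ) over the active causes.
P(strain alarm) = 0.059*0.81*0.71 + 0.69888*0.81*0.29 + 0.48245*0.19*0.71 + 0.834384*0.19*0.29 = 0.033931 + 0.164167 + 0.065083 + 0.045975 = 0.309156
Restricting to configurations with structural fatigue present: 0.164167 + 0.045975 = 0.210142.
P(structural fatigue | strain alarm) = 0.210142 / 0.309156 ≈ 0.6797

Pr(structural fatigue | strain alarm) ≈ 0.6797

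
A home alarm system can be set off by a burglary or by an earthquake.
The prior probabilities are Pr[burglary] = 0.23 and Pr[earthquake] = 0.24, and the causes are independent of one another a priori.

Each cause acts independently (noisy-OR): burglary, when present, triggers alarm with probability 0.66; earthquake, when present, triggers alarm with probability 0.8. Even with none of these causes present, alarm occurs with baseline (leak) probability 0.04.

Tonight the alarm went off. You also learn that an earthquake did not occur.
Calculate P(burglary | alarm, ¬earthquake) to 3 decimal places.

P(burglary | alarm, ¬earthquake) ≈ 0.834

Under noisy-OR, P(alarm | causes) = 1 − (1−0.04)·∏(1−qᵢ) over the active causes.
By total probability over both values of burglary:
  P(alarm | ¬earthquake) = 0.04×0.77 + 0.6736×0.23
        = 0.030800 + 0.154928 = 0.185728
The terms with burglary present sum to 0.154928, so
  P(burglary | alarm, ¬earthquake) = 0.154928 / 0.185728 ≈ 0.834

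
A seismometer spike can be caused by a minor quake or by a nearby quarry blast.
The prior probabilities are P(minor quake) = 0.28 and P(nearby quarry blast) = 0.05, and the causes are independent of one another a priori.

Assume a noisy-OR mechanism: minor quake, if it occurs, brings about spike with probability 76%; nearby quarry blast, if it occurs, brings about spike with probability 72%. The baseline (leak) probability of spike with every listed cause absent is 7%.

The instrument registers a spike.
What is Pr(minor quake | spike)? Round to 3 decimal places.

Under noisy-OR, P(spike | causes) = 1 − (1−0.07)·∏(1−qᵢ) over the active causes.
Sum P(spike|·) weighted by the priors over the 4 (minor quake, nearby quarry blast) configurations:
  P(spike) = 0.07×0.72×0.95 + 0.7396×0.72×0.05 + 0.7768×0.28×0.95 + 0.937504×0.28×0.05
        = 0.047880 + 0.026626 + 0.206629 + 0.013125 = 0.294260
Configurations with minor quake contribute 0.219754, so
  P(minor quake | spike) = 0.219754 / 0.294260 ≈ 0.747

Pr(minor quake | spike) ≈ 0.747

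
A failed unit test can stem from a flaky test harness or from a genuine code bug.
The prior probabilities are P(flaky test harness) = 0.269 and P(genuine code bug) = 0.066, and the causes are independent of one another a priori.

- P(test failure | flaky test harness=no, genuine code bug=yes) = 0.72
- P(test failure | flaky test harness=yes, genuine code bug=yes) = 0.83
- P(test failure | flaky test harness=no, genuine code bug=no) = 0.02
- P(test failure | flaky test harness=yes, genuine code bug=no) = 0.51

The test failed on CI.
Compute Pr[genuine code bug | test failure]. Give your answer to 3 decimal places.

P(test failure) = 0.02*0.731*0.934 + 0.72*0.731*0.066 + 0.51*0.269*0.934 + 0.83*0.269*0.066 = 0.013655 + 0.034737 + 0.128135 + 0.014736 = 0.191263
The genuine code bug-present share is 0.034737 + 0.014736 = 0.049473.
P(genuine code bug | test failure) = 0.049473 / 0.191263 ≈ 0.259

Pr[genuine code bug | test failure] ≈ 0.259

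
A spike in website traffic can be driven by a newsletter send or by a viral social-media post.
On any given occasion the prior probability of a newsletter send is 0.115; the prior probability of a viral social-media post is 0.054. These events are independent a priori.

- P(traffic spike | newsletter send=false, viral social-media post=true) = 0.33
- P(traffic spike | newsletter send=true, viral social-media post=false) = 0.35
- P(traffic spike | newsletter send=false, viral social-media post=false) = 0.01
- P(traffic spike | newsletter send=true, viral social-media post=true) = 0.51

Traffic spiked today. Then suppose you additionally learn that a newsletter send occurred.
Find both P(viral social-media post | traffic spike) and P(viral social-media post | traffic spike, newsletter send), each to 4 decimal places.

P(viral social-media post | traffic spike) ≈ 0.2896; P(viral social-media post | traffic spike, newsletter send) ≈ 0.0768

Sum P(traffic spike|·) weighted by the priors over the 4 (newsletter send, viral social-media post) configurations:
  P(traffic spike) = 0.01×0.885×0.946 + 0.33×0.885×0.054 + 0.35×0.115×0.946 + 0.51×0.115×0.054
        = 0.008372 + 0.015771 + 0.038076 + 0.003167 = 0.065386
Keeping only the viral social-media post-present terms gives 0.018938, so
  P(viral social-media post | traffic spike) = 0.018938 / 0.065386 ≈ 0.2896

Now condition on the additional information:
Numerator (weight on configurations with viral social-media post): 0.51·0.054 = 0.027540
Denominator P(traffic spike | newsletter send): 0.35·0.946 + 0.51·0.054 = 0.358640
P(viral social-media post | traffic spike, newsletter send) = 0.027540/0.358640 ≈ 0.0768
This is intercausal reasoning (explaining away): once newsletter send accounts for the traffic spike, viral social-media post becomes less likely.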